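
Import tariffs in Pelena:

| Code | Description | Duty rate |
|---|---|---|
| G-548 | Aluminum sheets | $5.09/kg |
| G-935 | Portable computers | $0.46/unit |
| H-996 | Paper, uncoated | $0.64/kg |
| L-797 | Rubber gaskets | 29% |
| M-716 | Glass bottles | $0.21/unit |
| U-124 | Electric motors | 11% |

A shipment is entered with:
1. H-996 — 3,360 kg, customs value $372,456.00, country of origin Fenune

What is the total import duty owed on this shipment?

$2,150.40

Line 1 (H-996, Fenune, 3,360 kg, $372,456.00):
Base rate for H-996 is $0.64/kg.
Duty = 3,360 × $0.64 = $2,150.40.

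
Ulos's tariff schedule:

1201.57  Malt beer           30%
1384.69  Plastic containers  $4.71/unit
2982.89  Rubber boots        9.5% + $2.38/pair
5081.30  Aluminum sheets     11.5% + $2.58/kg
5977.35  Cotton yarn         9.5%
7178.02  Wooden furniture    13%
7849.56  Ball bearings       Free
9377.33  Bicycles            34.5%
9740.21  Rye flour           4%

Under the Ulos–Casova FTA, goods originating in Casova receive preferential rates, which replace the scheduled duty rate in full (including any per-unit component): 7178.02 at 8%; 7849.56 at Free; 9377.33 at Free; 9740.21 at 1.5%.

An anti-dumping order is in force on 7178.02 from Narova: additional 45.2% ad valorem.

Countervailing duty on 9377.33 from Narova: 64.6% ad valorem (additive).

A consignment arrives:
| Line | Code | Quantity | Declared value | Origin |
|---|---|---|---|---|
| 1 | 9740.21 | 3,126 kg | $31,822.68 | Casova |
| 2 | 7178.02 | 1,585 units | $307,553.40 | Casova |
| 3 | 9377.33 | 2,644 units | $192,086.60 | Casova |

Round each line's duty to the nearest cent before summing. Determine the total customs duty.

Line 1 (9740.21, Casova, 3,126 kg, $31,822.68):
Base rate for 9740.21 is 4%.
Origin Casova qualifies under the Ulos–Casova agreement and 9740.21 is covered: preferential rate 1.5% applies instead.
Duty = $31,822.68 × 1.5% = $477.34.
Line 2 (7178.02, Casova, 1,585 units, $307,553.40):
Base rate for 7178.02 is 13%.
Origin Casova qualifies under the Ulos–Casova agreement and 7178.02 is covered: preferential rate 8% applies instead.
The additional-duty order on 7178.02 targets Narova, not Casova; it does not apply.
Duty = $307,553.40 × 8% = $24,604.27.
Line 3 (9377.33, Casova, 2,644 units, $192,086.60):
Base rate for 9377.33 is 34.5%.
Origin Casova qualifies under the Ulos–Casova agreement and 9377.33 is covered: preferential rate Free applies instead.
The additional-duty order on 9377.33 targets Narova, not Casova; it does not apply.
Duty = $192,086.60 × 0% = $0.00.
Total = $477.34 + $24,604.27 + $0.00 = $25,081.61.

$25,081.61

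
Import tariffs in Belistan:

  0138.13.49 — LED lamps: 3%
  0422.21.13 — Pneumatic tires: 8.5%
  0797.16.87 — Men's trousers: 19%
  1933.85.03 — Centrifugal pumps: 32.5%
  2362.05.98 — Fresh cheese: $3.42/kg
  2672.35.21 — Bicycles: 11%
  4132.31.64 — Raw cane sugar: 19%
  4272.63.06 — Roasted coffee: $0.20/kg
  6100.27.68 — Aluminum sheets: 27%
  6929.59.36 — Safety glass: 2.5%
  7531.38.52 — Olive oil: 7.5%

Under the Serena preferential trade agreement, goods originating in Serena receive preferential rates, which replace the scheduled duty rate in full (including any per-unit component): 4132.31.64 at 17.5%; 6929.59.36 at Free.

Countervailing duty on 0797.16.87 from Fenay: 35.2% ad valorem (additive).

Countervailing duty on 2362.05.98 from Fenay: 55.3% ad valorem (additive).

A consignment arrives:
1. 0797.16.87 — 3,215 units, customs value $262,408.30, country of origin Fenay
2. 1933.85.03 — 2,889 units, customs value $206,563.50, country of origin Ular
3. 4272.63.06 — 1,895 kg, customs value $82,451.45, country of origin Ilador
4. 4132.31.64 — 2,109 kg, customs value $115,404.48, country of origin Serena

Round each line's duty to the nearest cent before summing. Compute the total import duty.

$229,933.22

Line 1 (0797.16.87, Fenay, 3,215 units, $262,408.30):
Base rate for 0797.16.87 is 19%.
Additional duty on 0797.16.87 from Fenay: +35.2%. Applied ad valorem rate: 19% + 35.2% = 54.2%.
Duty = $262,408.30 × 54.2% = $142,225.30.
Line 2 (1933.85.03, Ular, 2,889 units, $206,563.50):
Base rate for 1933.85.03 is 32.5%.
Duty = $206,563.50 × 32.5% = $67,133.14.
Line 3 (4272.63.06, Ilador, 1,895 kg, $82,451.45):
Base rate for 4272.63.06 is $0.20/kg.
Duty = 1,895 × $0.20 = $379.00.
Line 4 (4132.31.64, Serena, 2,109 kg, $115,404.48):
Base rate for 4132.31.64 is 19%.
Origin Serena qualifies under the Belistan–Serena agreement and 4132.31.64 is covered: preferential rate 17.5% applies instead.
Duty = $115,404.48 × 17.5% = $20,195.78.
Total = $142,225.30 + $67,133.14 + $379.00 + $20,195.78 = $229,933.22.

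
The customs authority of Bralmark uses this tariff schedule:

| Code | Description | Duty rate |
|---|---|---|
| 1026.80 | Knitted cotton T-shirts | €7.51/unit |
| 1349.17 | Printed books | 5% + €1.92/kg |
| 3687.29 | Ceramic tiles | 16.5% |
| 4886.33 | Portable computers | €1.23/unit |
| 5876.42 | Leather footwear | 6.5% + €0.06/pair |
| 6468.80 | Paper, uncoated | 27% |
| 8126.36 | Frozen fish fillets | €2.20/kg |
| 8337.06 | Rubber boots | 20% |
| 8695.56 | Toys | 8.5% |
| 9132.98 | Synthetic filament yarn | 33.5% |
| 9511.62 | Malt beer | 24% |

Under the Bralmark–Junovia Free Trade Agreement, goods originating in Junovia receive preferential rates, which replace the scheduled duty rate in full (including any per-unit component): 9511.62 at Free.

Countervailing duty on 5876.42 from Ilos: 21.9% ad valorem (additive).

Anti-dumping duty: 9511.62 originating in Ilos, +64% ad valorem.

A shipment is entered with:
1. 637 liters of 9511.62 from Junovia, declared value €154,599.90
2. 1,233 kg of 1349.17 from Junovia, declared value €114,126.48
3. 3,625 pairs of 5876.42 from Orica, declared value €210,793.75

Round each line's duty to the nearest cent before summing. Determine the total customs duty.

€21,992.77

Line 1 (9511.62, Junovia, 637 liters, €154,599.90):
Base rate for 9511.62 is 24%.
Origin Junovia qualifies under the Bralmark–Junovia agreement and 9511.62 is covered: preferential rate Free applies instead.
The additional-duty order on 9511.62 targets Ilos, not Junovia; it does not apply.
Duty = €154,599.90 × 0% = €0.00.
Line 2 (1349.17, Junovia, 1,233 kg, €114,126.48):
Base rate for 1349.17 is 5% + €1.92/kg.
Origin Junovia is the FTA partner but 1349.17 is not on the preference list; base rate stands.
Duty = €114,126.48 × 5% + 1,233 × €1.92 = €8,073.68.
Line 3 (5876.42, Orica, 3,625 pairs, €210,793.75):
Base rate for 5876.42 is 6.5% + €0.06/pair.
The additional-duty order on 5876.42 targets Ilos, not Orica; it does not apply.
Duty = €210,793.75 × 6.5% + 3,625 × €0.06 = €13,919.09.
Total = €0.00 + €8,073.68 + €13,919.09 = €21,992.77.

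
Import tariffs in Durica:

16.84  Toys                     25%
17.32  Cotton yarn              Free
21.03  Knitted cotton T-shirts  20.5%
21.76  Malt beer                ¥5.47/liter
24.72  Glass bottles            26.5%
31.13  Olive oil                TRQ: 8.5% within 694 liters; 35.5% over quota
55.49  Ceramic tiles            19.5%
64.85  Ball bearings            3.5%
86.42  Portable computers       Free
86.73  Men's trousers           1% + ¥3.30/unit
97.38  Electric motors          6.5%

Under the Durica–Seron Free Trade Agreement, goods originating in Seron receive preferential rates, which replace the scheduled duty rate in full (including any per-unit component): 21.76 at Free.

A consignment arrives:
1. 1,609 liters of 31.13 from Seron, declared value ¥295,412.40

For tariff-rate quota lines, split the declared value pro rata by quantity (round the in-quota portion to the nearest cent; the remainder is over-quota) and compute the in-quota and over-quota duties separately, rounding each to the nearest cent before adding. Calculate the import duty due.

Line 1 (31.13, Seron, 1,609 liters, ¥295,412.40):
Code 31.13 is under a tariff-rate quota (threshold 694 liters). In-quota: 694 liters at 8.5%; over-quota: 915 liters at 35.5%.
Pro-rata value split: in-quota = ¥295,412.40 × 694/1,609 = ¥127,418.40; over-quota = ¥295,412.40 − ¥127,418.40 = ¥167,994.00.
In-quota duty = ¥127,418.40 × 8.5% = ¥10,830.56. Over-quota duty = ¥167,994.00 × 35.5% = ¥59,637.87.
Line duty = ¥10,830.56 + ¥59,637.87 = ¥70,468.43.

¥70,468.43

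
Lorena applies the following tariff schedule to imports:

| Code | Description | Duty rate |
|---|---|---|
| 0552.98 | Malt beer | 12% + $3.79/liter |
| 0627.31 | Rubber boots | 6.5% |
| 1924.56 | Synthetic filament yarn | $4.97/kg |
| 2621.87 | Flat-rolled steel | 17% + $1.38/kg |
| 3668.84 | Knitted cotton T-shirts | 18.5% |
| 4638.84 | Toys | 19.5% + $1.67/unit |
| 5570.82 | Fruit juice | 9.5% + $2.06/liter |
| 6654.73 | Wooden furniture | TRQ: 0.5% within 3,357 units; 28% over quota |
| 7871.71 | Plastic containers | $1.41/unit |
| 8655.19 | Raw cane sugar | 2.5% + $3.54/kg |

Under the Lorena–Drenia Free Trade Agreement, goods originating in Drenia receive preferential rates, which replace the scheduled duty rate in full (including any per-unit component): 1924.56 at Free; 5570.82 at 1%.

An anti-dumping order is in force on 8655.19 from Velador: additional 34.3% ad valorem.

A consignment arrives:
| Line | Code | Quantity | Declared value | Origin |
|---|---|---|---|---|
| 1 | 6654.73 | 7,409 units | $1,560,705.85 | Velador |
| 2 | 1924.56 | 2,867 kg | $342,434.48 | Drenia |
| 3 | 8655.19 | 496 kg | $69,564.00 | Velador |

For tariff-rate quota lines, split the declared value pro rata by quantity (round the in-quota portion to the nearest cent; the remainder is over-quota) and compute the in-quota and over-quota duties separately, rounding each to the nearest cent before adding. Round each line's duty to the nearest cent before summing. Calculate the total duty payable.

Line 1 (6654.73, Velador, 7,409 units, $1,560,705.85):
Code 6654.73 is under a tariff-rate quota (threshold 3,357 units). In-quota: 3,357 units at 0.5%; over-quota: 4,052 units at 28%.
Pro-rata value split: in-quota = $1,560,705.85 × 3,357/7,409 = $707,152.05; over-quota = $1,560,705.85 − $707,152.05 = $853,553.80.
In-quota duty = $707,152.05 × 0.5% = $3,535.76. Over-quota duty = $853,553.80 × 28% = $238,995.06.
Line duty = $3,535.76 + $238,995.06 = $242,530.82.
Line 2 (1924.56, Drenia, 2,867 kg, $342,434.48):
Base rate for 1924.56 is $4.97/kg.
Origin Drenia qualifies under the Lorena–Drenia agreement and 1924.56 is covered: preferential rate Free applies instead.
Duty = $342,434.48 × 0% = $0.00.
Line 3 (8655.19, Velador, 496 kg, $69,564.00):
Base rate for 8655.19 is 2.5% + $3.54/kg.
Additional duty on 8655.19 from Velador: +34.3%. Applied ad valorem rate: 2.5% + 34.3% = 36.8%.
Duty = $69,564.00 × 36.8% + 496 × $3.54 = $27,355.39.
Total = $242,530.82 + $0.00 + $27,355.39 = $269,886.21.

$269,886.21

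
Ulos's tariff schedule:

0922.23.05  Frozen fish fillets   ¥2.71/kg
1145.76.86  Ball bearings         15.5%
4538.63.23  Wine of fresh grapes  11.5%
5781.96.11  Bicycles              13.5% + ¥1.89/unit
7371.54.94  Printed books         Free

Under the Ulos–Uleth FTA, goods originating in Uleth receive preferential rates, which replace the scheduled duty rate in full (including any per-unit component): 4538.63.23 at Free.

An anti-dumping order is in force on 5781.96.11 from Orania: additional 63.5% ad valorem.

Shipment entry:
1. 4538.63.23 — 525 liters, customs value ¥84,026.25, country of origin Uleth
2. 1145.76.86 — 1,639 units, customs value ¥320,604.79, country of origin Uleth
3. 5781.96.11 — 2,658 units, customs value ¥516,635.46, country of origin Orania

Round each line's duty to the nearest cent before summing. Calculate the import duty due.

Line 1 (4538.63.23, Uleth, 525 liters, ¥84,026.25):
Base rate for 4538.63.23 is 11.5%.
Origin Uleth qualifies under the Ulos–Uleth agreement and 4538.63.23 is covered: preferential rate Free applies instead.
Duty = ¥84,026.25 × 0% = ¥0.00.
Line 2 (1145.76.86, Uleth, 1,639 units, ¥320,604.79):
Base rate for 1145.76.86 is 15.5%.
Origin Uleth is the FTA partner but 1145.76.86 is not on the preference list; base rate stands.
Duty = ¥320,604.79 × 15.5% = ¥49,693.74.
Line 3 (5781.96.11, Orania, 2,658 units, ¥516,635.46):
Base rate for 5781.96.11 is 13.5% + ¥1.89/unit.
Additional duty on 5781.96.11 from Orania: +63.5%. Applied ad valorem rate: 13.5% + 63.5% = 77%.
Duty = ¥516,635.46 × 77% + 2,658 × ¥1.89 = ¥402,832.92.
Total = ¥0.00 + ¥49,693.74 + ¥402,832.92 = ¥452,526.66.

¥452,526.66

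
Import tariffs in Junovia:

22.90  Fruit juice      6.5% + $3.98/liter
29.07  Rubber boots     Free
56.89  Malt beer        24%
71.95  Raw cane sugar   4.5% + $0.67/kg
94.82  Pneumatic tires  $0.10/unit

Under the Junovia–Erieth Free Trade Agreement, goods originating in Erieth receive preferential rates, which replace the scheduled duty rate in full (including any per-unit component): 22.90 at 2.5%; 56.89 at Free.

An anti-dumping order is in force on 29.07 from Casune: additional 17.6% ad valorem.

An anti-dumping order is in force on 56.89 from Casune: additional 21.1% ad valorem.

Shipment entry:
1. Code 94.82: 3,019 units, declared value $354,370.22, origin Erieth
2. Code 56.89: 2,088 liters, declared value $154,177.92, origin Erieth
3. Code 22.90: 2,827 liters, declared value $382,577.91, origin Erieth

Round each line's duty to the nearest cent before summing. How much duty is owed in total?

Line 1 (94.82, Erieth, 3,019 units, $354,370.22):
Base rate for 94.82 is $0.10/unit.
Origin Erieth is the FTA partner but 94.82 is not on the preference list; base rate stands.
Duty = 3,019 × $0.10 = $301.90.
Line 2 (56.89, Erieth, 2,088 liters, $154,177.92):
Base rate for 56.89 is 24%.
Origin Erieth qualifies under the Junovia–Erieth agreement and 56.89 is covered: preferential rate Free applies instead.
The additional-duty order on 56.89 targets Casune, not Erieth; it does not apply.
Duty = $154,177.92 × 0% = $0.00.
Line 3 (22.90, Erieth, 2,827 liters, $382,577.91):
Base rate for 22.90 is 6.5% + $3.98/liter.
Origin Erieth qualifies under the Junovia–Erieth agreement and 22.90 is covered: preferential rate 2.5% applies instead.
Duty = $382,577.91 × 2.5% = $9,564.45.
Total = $301.90 + $0.00 + $9,564.45 = $9,866.35.

$9,866.35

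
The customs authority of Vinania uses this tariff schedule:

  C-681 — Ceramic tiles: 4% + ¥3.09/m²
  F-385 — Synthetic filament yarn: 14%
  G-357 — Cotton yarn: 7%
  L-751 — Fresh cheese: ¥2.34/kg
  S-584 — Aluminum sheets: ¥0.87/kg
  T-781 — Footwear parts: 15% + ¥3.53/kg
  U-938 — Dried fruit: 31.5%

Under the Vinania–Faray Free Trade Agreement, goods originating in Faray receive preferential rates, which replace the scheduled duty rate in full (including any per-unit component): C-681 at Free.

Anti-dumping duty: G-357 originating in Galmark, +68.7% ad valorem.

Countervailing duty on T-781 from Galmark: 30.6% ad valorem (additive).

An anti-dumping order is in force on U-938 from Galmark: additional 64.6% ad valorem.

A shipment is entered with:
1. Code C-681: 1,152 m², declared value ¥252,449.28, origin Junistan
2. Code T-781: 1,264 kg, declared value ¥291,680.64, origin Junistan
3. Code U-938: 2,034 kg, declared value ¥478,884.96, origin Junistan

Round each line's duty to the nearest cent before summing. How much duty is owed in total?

Line 1 (C-681, Junistan, 1,152 m², ¥252,449.28):
Base rate for C-681 is 4% + ¥3.09/m².
C-681 has an FTA preferential rate, but origin Junistan is not Faray; base rate stands.
Duty = ¥252,449.28 × 4% + 1,152 × ¥3.09 = ¥13,657.65.
Line 2 (T-781, Junistan, 1,264 kg, ¥291,680.64):
Base rate for T-781 is 15% + ¥3.53/kg.
The additional-duty order on T-781 targets Galmark, not Junistan; it does not apply.
Duty = ¥291,680.64 × 15% + 1,264 × ¥3.53 = ¥48,214.02.
Line 3 (U-938, Junistan, 2,034 kg, ¥478,884.96):
Base rate for U-938 is 31.5%.
The additional-duty order on U-938 targets Galmark, not Junistan; it does not apply.
Duty = ¥478,884.96 × 31.5% = ¥150,848.76.
Total = ¥13,657.65 + ¥48,214.02 + ¥150,848.76 = ¥212,720.43.

¥212,720.43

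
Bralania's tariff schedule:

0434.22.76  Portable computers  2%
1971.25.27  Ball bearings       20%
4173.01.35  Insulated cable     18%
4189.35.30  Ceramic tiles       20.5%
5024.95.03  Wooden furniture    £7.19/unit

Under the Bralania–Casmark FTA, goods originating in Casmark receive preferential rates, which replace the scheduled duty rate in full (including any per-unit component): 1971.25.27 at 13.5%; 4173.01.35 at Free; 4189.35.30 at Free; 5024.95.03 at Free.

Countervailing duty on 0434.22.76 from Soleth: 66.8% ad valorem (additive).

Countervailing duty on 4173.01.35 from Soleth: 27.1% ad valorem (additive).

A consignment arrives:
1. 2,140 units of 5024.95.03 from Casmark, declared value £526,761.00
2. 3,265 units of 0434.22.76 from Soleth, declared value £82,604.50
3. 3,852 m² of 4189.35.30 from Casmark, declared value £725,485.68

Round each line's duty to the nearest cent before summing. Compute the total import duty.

Line 1 (5024.95.03, Casmark, 2,140 units, £526,761.00):
Base rate for 5024.95.03 is £7.19/unit.
Origin Casmark qualifies under the Bralania–Casmark agreement and 5024.95.03 is covered: preferential rate Free applies instead.
Duty = £526,761.00 × 0% = £0.00.
Line 2 (0434.22.76, Soleth, 3,265 units, £82,604.50):
Base rate for 0434.22.76 is 2%.
Additional duty on 0434.22.76 from Soleth: +66.8%. Applied ad valorem rate: 2% + 66.8% = 68.8%.
Duty = £82,604.50 × 68.8% = £56,831.90.
Line 3 (4189.35.30, Casmark, 3,852 m², £725,485.68):
Base rate for 4189.35.30 is 20.5%.
Origin Casmark qualifies under the Bralania–Casmark agreement and 4189.35.30 is covered: preferential rate Free applies instead.
Duty = £725,485.68 × 0% = £0.00.
Total = £0.00 + £56,831.90 + £0.00 = £56,831.90.

£56,831.90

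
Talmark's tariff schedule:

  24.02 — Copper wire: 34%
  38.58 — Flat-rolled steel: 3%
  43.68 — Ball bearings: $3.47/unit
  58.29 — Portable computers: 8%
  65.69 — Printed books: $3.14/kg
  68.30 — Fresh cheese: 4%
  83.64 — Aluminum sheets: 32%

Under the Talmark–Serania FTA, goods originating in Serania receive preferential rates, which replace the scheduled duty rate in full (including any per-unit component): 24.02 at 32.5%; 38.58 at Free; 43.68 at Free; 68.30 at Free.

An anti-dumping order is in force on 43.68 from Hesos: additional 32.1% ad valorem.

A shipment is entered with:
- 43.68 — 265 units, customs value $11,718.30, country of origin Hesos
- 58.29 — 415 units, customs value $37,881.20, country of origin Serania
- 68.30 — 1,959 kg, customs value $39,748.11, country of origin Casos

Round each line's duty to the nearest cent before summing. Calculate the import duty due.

$9,301.54

Line 1 (43.68, Hesos, 265 units, $11,718.30):
Base rate for 43.68 is $3.47/unit.
43.68 has an FTA preferential rate, but origin Hesos is not Serania; base rate stands.
Additional duty on 43.68 from Hesos: +32.1% ad valorem. Applied ad valorem rate = 32.1%.
Duty = $11,718.30 × 32.1% + 265 × $3.47 = $4,681.12.
Line 2 (58.29, Serania, 415 units, $37,881.20):
Base rate for 58.29 is 8%.
Origin Serania is the FTA partner but 58.29 is not on the preference list; base rate stands.
Duty = $37,881.20 × 8% = $3,030.50.
Line 3 (68.30, Casos, 1,959 kg, $39,748.11):
Base rate for 68.30 is 4%.
68.30 has an FTA preferential rate, but origin Casos is not Serania; base rate stands.
Duty = $39,748.11 × 4% = $1,589.92.
Total = $4,681.12 + $3,030.50 + $1,589.92 = $9,301.54.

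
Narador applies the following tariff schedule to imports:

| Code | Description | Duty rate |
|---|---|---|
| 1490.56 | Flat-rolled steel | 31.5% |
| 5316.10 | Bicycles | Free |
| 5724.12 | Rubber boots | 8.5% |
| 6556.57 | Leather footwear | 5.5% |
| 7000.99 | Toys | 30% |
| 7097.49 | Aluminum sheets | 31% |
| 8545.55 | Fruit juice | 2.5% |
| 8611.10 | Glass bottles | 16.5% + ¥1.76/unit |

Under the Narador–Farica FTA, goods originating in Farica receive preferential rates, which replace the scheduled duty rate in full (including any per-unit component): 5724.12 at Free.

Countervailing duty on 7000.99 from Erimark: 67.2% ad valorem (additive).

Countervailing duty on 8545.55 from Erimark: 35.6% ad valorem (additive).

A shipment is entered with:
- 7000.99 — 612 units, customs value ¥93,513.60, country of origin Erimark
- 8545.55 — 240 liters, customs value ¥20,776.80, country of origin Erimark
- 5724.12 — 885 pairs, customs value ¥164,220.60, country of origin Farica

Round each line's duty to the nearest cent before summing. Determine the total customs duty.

Line 1 (7000.99, Erimark, 612 units, ¥93,513.60):
Base rate for 7000.99 is 30%.
Additional duty on 7000.99 from Erimark: +67.2%. Applied ad valorem rate: 30% + 67.2% = 97.2%.
Duty = ¥93,513.60 × 97.2% = ¥90,895.22.
Line 2 (8545.55, Erimark, 240 liters, ¥20,776.80):
Base rate for 8545.55 is 2.5%.
Additional duty on 8545.55 from Erimark: +35.6%. Applied ad valorem rate: 2.5% + 35.6% = 38.1%.
Duty = ¥20,776.80 × 38.1% = ¥7,915.96.
Line 3 (5724.12, Farica, 885 pairs, ¥164,220.60):
Base rate for 5724.12 is 8.5%.
Origin Farica qualifies under the Narador–Farica agreement and 5724.12 is covered: preferential rate Free applies instead.
Duty = ¥164,220.60 × 0% = ¥0.00.
Total = ¥90,895.22 + ¥7,915.96 + ¥0.00 = ¥98,811.18.

¥98,811.18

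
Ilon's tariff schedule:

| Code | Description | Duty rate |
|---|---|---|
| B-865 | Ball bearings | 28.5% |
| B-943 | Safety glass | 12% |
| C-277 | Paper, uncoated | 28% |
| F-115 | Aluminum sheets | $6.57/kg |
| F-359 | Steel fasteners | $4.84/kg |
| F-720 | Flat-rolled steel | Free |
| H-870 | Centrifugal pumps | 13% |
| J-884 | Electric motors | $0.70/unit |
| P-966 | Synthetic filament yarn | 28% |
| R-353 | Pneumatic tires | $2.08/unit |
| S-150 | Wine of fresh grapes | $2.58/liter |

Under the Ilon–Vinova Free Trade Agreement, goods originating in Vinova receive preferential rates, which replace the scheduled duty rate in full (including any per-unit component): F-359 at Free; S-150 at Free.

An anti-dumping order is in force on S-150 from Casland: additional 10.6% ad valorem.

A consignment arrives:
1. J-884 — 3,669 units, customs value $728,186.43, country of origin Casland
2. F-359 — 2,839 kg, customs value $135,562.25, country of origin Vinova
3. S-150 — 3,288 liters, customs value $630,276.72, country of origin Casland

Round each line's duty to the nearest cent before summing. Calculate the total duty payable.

Line 1 (J-884, Casland, 3,669 units, $728,186.43):
Base rate for J-884 is $0.70/unit.
Duty = 3,669 × $0.70 = $2,568.30.
Line 2 (F-359, Vinova, 2,839 kg, $135,562.25):
Base rate for F-359 is $4.84/kg.
Origin Vinova qualifies under the Ilon–Vinova agreement and F-359 is covered: preferential rate Free applies instead.
Duty = $135,562.25 × 0% = $0.00.
Line 3 (S-150, Casland, 3,288 liters, $630,276.72):
Base rate for S-150 is $2.58/liter.
S-150 has an FTA preferential rate, but origin Casland is not Vinova; base rate stands.
Additional duty on S-150 from Casland: +10.6% ad valorem. Applied ad valorem rate = 10.6%.
Duty = $630,276.72 × 10.6% + 3,288 × $2.58 = $75,292.37.
Total = $2,568.30 + $0.00 + $75,292.37 = $77,860.67.

$77,860.67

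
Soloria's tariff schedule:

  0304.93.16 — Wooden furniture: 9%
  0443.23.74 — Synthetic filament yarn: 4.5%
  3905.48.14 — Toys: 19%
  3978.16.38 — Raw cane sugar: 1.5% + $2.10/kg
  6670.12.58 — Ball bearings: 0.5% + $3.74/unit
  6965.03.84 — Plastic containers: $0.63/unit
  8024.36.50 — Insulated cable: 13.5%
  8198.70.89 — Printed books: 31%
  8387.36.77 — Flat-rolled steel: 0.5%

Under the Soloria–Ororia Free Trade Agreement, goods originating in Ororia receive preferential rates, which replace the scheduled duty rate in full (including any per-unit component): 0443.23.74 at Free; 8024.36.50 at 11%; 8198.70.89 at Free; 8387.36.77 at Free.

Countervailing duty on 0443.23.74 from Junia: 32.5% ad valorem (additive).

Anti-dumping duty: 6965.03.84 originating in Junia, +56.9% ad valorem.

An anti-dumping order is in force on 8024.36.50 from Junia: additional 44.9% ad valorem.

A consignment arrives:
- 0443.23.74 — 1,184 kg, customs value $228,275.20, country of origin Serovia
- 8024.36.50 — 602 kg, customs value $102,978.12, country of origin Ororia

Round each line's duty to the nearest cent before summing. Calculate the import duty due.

$21,599.97

Line 1 (0443.23.74, Serovia, 1,184 kg, $228,275.20):
Base rate for 0443.23.74 is 4.5%.
0443.23.74 has an FTA preferential rate, but origin Serovia is not Ororia; base rate stands.
The additional-duty order on 0443.23.74 targets Junia, not Serovia; it does not apply.
Duty = $228,275.20 × 4.5% = $10,272.38.
Line 2 (8024.36.50, Ororia, 602 kg, $102,978.12):
Base rate for 8024.36.50 is 13.5%.
Origin Ororia qualifies under the Soloria–Ororia agreement and 8024.36.50 is covered: preferential rate 11% applies instead.
The additional-duty order on 8024.36.50 targets Junia, not Ororia; it does not apply.
Duty = $102,978.12 × 11% = $11,327.59.
Total = $10,272.38 + $11,327.59 = $21,599.97.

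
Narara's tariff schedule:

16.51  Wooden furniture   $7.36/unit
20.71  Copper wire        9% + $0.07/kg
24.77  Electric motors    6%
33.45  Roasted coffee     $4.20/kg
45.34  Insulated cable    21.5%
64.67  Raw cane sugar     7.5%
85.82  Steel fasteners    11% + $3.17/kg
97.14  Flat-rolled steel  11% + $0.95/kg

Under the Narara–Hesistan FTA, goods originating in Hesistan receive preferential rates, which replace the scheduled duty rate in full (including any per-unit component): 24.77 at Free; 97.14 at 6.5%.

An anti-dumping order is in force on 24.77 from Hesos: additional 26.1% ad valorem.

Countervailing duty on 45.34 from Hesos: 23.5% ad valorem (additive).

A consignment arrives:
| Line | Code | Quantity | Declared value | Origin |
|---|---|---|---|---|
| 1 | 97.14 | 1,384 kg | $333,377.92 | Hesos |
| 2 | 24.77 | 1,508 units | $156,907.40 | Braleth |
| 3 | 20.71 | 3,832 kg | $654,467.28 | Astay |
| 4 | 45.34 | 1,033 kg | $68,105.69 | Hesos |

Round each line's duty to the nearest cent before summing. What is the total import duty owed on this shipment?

$137,218.67

Line 1 (97.14, Hesos, 1,384 kg, $333,377.92):
Base rate for 97.14 is 11% + $0.95/kg.
97.14 has an FTA preferential rate, but origin Hesos is not Hesistan; base rate stands.
Duty = $333,377.92 × 11% + 1,384 × $0.95 = $37,986.37.
Line 2 (24.77, Braleth, 1,508 units, $156,907.40):
Base rate for 24.77 is 6%.
24.77 has an FTA preferential rate, but origin Braleth is not Hesistan; base rate stands.
The additional-duty order on 24.77 targets Hesos, not Braleth; it does not apply.
Duty = $156,907.40 × 6% = $9,414.44.
Line 3 (20.71, Astay, 3,832 kg, $654,467.28):
Base rate for 20.71 is 9% + $0.07/kg.
Duty = $654,467.28 × 9% + 3,832 × $0.07 = $59,170.30.
Line 4 (45.34, Hesos, 1,033 kg, $68,105.69):
Base rate for 45.34 is 21.5%.
Additional duty on 45.34 from Hesos: +23.5%. Applied ad valorem rate: 21.5% + 23.5% = 45%.
Duty = $68,105.69 × 45% = $30,647.56.
Total = $37,986.37 + $9,414.44 + $59,170.30 + $30,647.56 = $137,218.67.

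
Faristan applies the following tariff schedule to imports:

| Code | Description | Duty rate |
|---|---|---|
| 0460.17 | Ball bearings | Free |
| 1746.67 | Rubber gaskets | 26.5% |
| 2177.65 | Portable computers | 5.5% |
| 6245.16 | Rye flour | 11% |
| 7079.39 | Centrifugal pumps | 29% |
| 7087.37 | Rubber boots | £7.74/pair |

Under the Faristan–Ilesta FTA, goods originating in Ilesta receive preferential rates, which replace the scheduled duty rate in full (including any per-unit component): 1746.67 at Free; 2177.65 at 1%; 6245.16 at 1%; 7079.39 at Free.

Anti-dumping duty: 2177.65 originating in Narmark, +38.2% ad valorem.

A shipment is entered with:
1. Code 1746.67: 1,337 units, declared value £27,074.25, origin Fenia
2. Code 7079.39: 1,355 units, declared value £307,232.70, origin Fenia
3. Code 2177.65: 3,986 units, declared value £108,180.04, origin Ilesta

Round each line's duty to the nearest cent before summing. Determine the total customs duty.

£97,353.96

Line 1 (1746.67, Fenia, 1,337 units, £27,074.25):
Base rate for 1746.67 is 26.5%.
1746.67 has an FTA preferential rate, but origin Fenia is not Ilesta; base rate stands.
Duty = £27,074.25 × 26.5% = £7,174.68.
Line 2 (7079.39, Fenia, 1,355 units, £307,232.70):
Base rate for 7079.39 is 29%.
7079.39 has an FTA preferential rate, but origin Fenia is not Ilesta; base rate stands.
Duty = £307,232.70 × 29% = £89,097.48.
Line 3 (2177.65, Ilesta, 3,986 units, £108,180.04):
Base rate for 2177.65 is 5.5%.
Origin Ilesta qualifies under the Faristan–Ilesta agreement and 2177.65 is covered: preferential rate 1% applies instead.
The additional-duty order on 2177.65 targets Narmark, not Ilesta; it does not apply.
Duty = £108,180.04 × 1% = £1,081.80.
Total = £7,174.68 + £89,097.48 + £1,081.80 = £97,353.96.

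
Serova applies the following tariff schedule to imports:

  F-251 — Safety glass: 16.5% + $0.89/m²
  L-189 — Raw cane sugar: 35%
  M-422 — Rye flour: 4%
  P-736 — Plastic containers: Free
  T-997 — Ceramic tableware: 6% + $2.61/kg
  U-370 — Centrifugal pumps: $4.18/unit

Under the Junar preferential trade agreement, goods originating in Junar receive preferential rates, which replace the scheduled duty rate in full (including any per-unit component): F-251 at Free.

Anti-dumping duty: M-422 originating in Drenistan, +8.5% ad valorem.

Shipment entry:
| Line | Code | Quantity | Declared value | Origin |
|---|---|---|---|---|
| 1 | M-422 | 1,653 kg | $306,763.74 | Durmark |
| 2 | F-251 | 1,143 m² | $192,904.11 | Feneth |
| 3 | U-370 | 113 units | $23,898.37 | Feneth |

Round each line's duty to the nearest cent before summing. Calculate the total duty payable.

Line 1 (M-422, Durmark, 1,653 kg, $306,763.74):
Base rate for M-422 is 4%.
The additional-duty order on M-422 targets Drenistan, not Durmark; it does not apply.
Duty = $306,763.74 × 4% = $12,270.55.
Line 2 (F-251, Feneth, 1,143 m², $192,904.11):
Base rate for F-251 is 16.5% + $0.89/m².
F-251 has an FTA preferential rate, but origin Feneth is not Junar; base rate stands.
Duty = $192,904.11 × 16.5% + 1,143 × $0.89 = $32,846.45.
Line 3 (U-370, Feneth, 113 units, $23,898.37):
Base rate for U-370 is $4.18/unit.
Duty = 113 × $4.18 = $472.34.
Total = $12,270.55 + $32,846.45 + $472.34 = $45,589.34.

$45,589.34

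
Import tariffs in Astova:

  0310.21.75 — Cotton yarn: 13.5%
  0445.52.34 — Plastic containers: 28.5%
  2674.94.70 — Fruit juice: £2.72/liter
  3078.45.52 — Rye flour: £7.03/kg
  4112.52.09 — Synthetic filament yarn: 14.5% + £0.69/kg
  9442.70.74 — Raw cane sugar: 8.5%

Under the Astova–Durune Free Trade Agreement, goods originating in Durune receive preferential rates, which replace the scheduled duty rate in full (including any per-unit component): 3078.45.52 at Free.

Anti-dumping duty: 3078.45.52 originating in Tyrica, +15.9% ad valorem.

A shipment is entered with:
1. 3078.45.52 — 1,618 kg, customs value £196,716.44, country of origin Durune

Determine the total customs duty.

£0.00

Line 1 (3078.45.52, Durune, 1,618 kg, £196,716.44):
Base rate for 3078.45.52 is £7.03/kg.
Origin Durune qualifies under the Astova–Durune agreement and 3078.45.52 is covered: preferential rate Free applies instead.
The additional-duty order on 3078.45.52 targets Tyrica, not Durune; it does not apply.
Duty = £196,716.44 × 0% = £0.00.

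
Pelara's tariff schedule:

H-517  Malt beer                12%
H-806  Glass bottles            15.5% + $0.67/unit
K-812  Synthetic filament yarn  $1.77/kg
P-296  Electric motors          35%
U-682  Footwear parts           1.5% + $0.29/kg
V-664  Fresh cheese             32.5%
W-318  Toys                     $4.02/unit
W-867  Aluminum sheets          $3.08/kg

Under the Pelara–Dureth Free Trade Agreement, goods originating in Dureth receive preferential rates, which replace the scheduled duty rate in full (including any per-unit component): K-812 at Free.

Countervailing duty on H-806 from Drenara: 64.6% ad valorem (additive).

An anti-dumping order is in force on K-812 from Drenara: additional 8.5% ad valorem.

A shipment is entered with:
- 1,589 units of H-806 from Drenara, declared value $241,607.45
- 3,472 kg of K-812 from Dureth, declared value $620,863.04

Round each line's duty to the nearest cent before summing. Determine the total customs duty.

$194,592.20

Line 1 (H-806, Drenara, 1,589 units, $241,607.45):
Base rate for H-806 is 15.5% + $0.67/unit.
Additional duty on H-806 from Drenara: +64.6%. Applied ad valorem rate: 15.5% + 64.6% = 80.1%.
Duty = $241,607.45 × 80.1% + 1,589 × $0.67 = $194,592.20.
Line 2 (K-812, Dureth, 3,472 kg, $620,863.04):
Base rate for K-812 is $1.77/kg.
Origin Dureth qualifies under the Pelara–Dureth agreement and K-812 is covered: preferential rate Free applies instead.
The additional-duty order on K-812 targets Drenara, not Dureth; it does not apply.
Duty = $620,863.04 × 0% = $0.00.
Total = $194,592.20 + $0.00 = $194,592.20.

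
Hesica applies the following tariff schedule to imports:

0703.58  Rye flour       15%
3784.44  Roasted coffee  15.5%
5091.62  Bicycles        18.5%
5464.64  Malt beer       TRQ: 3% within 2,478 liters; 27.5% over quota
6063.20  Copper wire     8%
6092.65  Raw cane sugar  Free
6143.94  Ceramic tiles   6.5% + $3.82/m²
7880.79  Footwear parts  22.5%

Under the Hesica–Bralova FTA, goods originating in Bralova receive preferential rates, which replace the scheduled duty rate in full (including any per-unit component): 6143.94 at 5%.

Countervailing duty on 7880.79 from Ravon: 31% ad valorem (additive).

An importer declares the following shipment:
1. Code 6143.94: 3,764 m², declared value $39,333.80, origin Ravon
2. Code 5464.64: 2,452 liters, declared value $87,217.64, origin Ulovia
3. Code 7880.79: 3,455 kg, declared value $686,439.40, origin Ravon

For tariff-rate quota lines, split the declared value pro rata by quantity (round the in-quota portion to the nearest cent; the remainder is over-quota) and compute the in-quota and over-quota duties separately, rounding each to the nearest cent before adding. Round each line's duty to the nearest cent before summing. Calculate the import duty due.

$386,796.79

Line 1 (6143.94, Ravon, 3,764 m², $39,333.80):
Base rate for 6143.94 is 6.5% + $3.82/m².
6143.94 has an FTA preferential rate, but origin Ravon is not Bralova; base rate stands.
Duty = $39,333.80 × 6.5% + 3,764 × $3.82 = $16,935.18.
Line 2 (5464.64, Ulovia, 2,452 liters, $87,217.64):
Code 5464.64 is under a tariff-rate quota (threshold 2,478 liters). Quantity 2,452 liters is within the quota, so the in-quota rate 3% applies to the full value.
Duty = $87,217.64 × 3% = $2,616.53.
Line 3 (7880.79, Ravon, 3,455 kg, $686,439.40):
Base rate for 7880.79 is 22.5%.
Additional duty on 7880.79 from Ravon: +31%. Applied ad valorem rate: 22.5% + 31% = 53.5%.
Duty = $686,439.40 × 53.5% = $367,245.08.
Total = $16,935.18 + $2,616.53 + $367,245.08 = $386,796.79.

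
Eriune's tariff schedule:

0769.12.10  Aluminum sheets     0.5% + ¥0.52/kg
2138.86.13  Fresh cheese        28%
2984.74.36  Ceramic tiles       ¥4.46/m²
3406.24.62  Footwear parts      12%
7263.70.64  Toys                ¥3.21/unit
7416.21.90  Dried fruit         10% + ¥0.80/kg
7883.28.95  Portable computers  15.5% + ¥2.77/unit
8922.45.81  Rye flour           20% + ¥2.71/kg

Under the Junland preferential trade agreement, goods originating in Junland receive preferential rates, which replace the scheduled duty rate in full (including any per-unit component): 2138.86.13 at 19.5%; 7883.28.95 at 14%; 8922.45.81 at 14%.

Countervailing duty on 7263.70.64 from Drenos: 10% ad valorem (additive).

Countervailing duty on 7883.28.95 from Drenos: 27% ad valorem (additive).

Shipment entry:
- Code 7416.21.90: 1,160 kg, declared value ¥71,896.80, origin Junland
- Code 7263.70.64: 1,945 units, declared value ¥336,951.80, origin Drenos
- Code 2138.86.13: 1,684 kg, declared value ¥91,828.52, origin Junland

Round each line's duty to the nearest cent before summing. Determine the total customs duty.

¥65,962.87

Line 1 (7416.21.90, Junland, 1,160 kg, ¥71,896.80):
Base rate for 7416.21.90 is 10% + ¥0.80/kg.
Origin Junland is the FTA partner but 7416.21.90 is not on the preference list; base rate stands.
Duty = ¥71,896.80 × 10% + 1,160 × ¥0.80 = ¥8,117.68.
Line 2 (7263.70.64, Drenos, 1,945 units, ¥336,951.80):
Base rate for 7263.70.64 is ¥3.21/unit.
Additional duty on 7263.70.64 from Drenos: +10% ad valorem. Applied ad valorem rate = 10%.
Duty = ¥336,951.80 × 10% + 1,945 × ¥3.21 = ¥39,938.63.
Line 3 (2138.86.13, Junland, 1,684 kg, ¥91,828.52):
Base rate for 2138.86.13 is 28%.
Origin Junland qualifies under the Eriune–Junland agreement and 2138.86.13 is covered: preferential rate 19.5% applies instead.
Duty = ¥91,828.52 × 19.5% = ¥17,906.56.
Total = ¥8,117.68 + ¥39,938.63 + ¥17,906.56 = ¥65,962.87.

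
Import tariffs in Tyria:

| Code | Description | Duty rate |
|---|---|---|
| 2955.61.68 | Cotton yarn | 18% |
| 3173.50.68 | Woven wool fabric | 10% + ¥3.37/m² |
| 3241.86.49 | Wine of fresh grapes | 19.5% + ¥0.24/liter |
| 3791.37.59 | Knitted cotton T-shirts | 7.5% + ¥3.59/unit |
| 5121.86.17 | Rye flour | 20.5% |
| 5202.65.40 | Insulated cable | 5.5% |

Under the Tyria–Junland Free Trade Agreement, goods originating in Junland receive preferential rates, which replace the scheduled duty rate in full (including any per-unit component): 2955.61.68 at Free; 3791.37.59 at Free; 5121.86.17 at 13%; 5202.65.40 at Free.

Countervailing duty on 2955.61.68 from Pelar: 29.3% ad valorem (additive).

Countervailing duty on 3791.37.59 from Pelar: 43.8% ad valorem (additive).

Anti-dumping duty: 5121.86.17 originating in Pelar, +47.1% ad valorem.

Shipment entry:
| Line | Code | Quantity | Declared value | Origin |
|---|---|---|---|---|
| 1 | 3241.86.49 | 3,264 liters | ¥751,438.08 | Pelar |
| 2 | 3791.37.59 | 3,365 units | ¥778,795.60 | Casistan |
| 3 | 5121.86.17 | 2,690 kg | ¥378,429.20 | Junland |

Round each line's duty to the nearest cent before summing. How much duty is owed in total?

¥266,999.61

Line 1 (3241.86.49, Pelar, 3,264 liters, ¥751,438.08):
Base rate for 3241.86.49 is 19.5% + ¥0.24/liter.
Duty = ¥751,438.08 × 19.5% + 3,264 × ¥0.24 = ¥147,313.79.
Line 2 (3791.37.59, Casistan, 3,365 units, ¥778,795.60):
Base rate for 3791.37.59 is 7.5% + ¥3.59/unit.
3791.37.59 has an FTA preferential rate, but origin Casistan is not Junland; base rate stands.
The additional-duty order on 3791.37.59 targets Pelar, not Casistan; it does not apply.
Duty = ¥778,795.60 × 7.5% + 3,365 × ¥3.59 = ¥70,490.02.
Line 3 (5121.86.17, Junland, 2,690 kg, ¥378,429.20):
Base rate for 5121.86.17 is 20.5%.
Origin Junland qualifies under the Tyria–Junland agreement and 5121.86.17 is covered: preferential rate 13% applies instead.
The additional-duty order on 5121.86.17 targets Pelar, not Junland; it does not apply.
Duty = ¥378,429.20 × 13% = ¥49,195.80.
Total = ¥147,313.79 + ¥70,490.02 + ¥49,195.80 = ¥266,999.61.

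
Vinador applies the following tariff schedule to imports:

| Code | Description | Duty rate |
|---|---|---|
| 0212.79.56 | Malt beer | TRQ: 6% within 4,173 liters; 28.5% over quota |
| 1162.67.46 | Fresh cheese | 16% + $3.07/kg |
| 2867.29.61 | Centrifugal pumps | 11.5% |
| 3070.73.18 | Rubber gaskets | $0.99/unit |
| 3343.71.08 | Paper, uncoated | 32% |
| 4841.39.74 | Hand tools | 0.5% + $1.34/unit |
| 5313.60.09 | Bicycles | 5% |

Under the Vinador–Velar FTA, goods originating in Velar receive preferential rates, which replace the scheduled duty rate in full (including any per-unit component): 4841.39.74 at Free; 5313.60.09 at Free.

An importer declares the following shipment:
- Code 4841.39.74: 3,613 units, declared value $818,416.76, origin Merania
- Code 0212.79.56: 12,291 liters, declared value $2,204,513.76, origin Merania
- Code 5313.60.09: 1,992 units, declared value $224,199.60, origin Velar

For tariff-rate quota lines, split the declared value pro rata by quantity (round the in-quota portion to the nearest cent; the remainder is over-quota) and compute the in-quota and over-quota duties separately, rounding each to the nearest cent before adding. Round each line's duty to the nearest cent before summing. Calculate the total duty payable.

Line 1 (4841.39.74, Merania, 3,613 units, $818,416.76):
Base rate for 4841.39.74 is 0.5% + $1.34/unit.
4841.39.74 has an FTA preferential rate, but origin Merania is not Velar; base rate stands.
Duty = $818,416.76 × 0.5% + 3,613 × $1.34 = $8,933.50.
Line 2 (0212.79.56, Merania, 12,291 liters, $2,204,513.76):
Code 0212.79.56 is under a tariff-rate quota (threshold 4,173 liters). In-quota: 4,173 liters at 6%; over-quota: 8,118 liters at 28.5%.
Pro-rata value split: in-quota = $2,204,513.76 × 4,173/12,291 = $748,469.28; over-quota = $2,204,513.76 − $748,469.28 = $1,456,044.48.
In-quota duty = $748,469.28 × 6% = $44,908.16. Over-quota duty = $1,456,044.48 × 28.5% = $414,972.68.
Line duty = $44,908.16 + $414,972.68 = $459,880.84.
Line 3 (5313.60.09, Velar, 1,992 units, $224,199.60):
Base rate for 5313.60.09 is 5%.
Origin Velar qualifies under the Vinador–Velar agreement and 5313.60.09 is covered: preferential rate Free applies instead.
Duty = $224,199.60 × 0% = $0.00.
Total = $8,933.50 + $459,880.84 + $0.00 = $468,814.34.

$468,814.34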